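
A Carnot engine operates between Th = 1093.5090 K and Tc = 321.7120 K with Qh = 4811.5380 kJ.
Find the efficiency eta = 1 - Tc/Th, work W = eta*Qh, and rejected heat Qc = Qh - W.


eta = 1 - 321.7120/1093.5090 = 0.7058
W = 0.7058 * 4811.5380 = 3395.9763 kJ
Qc = 4811.5380 - 3395.9763 = 1415.5617 kJ

eta = 70.5798%, W = 3395.9763 kJ, Qc = 1415.5617 kJ


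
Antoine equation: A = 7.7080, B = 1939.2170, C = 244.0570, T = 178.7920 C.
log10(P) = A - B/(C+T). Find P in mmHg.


C+T = 422.8490
B/(C+T) = 4.5861
log10(P) = 7.7080 - 4.5861 = 3.1219
P = 10^3.1219 = 1324.1145 mmHg

1324.1145 mmHg


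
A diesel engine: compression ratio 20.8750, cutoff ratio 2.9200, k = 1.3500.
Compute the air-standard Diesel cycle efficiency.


r^(k-1) = 2.8965
rc^k = 4.2488
eta = 0.5673 = 56.7268%

56.7268%


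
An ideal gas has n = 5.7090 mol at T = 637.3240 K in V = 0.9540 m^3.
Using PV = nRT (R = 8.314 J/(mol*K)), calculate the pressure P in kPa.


P = nRT/V = 5.7090 * 8.314 * 637.3240 / 0.9540
= 30250.3453 / 0.9540 = 31708.9573 Pa = 31.7090 kPa

31.7090 kPa


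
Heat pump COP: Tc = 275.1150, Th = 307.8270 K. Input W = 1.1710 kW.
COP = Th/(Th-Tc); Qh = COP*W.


COP = 307.8270 / 32.7120 = 9.4102
Qh = 9.4102 * 1.1710 = 11.0194 kW

COP = 9.4102, Qh = 11.0194 kW


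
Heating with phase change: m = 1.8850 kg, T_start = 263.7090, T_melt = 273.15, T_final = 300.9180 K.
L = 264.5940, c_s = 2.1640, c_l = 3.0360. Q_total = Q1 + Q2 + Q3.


Q1 (sensible, solid) = 1.8850 * 2.1640 * 9.4410 = 38.5112 kJ
Q2 (latent) = 1.8850 * 264.5940 = 498.7597 kJ
Q3 (sensible, liquid) = 1.8850 * 3.0360 * 27.7680 = 158.9124 kJ
Q_total = 696.1832 kJ

696.1832 kJ


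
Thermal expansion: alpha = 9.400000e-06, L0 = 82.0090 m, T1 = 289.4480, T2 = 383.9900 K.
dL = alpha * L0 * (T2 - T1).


dT = 94.5420 K
dL = 9.400000e-06 * 82.0090 * 94.5420 = 0.072881 m
L_final = 82.081881 m

dL = 0.072881 m


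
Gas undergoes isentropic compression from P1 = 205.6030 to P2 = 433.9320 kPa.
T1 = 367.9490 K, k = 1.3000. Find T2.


(k-1)/k = 0.2308
(P2/P1)^exp = 1.1881
T2 = 367.9490 * 1.1881 = 437.1670 K

437.1670 K


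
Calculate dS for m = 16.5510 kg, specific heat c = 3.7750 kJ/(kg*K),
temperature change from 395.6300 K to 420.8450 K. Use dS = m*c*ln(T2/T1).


T2/T1 = 1.0637
ln(T2/T1) = 0.0618
dS = 16.5510 * 3.7750 * 0.0618 = 3.8603 kJ/K

3.8603 kJ/K


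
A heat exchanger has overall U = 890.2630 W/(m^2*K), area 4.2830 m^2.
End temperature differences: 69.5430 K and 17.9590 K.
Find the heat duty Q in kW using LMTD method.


LMTD = 38.1016 K
Q = 890.2630 * 4.2830 * 38.1016 = 145281.2671 W = 145.2813 kW

145.2813 kW


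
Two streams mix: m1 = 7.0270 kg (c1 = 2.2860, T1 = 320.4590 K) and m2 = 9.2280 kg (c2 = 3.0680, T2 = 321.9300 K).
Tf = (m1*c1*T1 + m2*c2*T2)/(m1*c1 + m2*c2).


num = 14262.0868
den = 44.3752
Tf = 321.3975 K

321.3975 K


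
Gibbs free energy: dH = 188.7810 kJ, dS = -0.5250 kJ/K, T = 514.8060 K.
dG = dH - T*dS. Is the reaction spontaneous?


T*dS = 514.8060 * -0.5250 = -270.2732 kJ
dG = 188.7810 + 270.2732 = 459.0542 kJ (non-spontaneous)

dG = 459.0542 kJ, non-spontaneous


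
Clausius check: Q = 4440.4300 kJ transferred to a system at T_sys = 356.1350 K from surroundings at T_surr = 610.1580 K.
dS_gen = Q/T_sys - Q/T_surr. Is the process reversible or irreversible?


dS_sys = 4440.4300/356.1350 = 12.4684 kJ/K
dS_surr = -4440.4300/610.1580 = -7.2775 kJ/K
dS_gen = 12.4684 - 7.2775 = 5.1909 kJ/K (irreversible)

dS_gen = 5.1909 kJ/K, irreversible


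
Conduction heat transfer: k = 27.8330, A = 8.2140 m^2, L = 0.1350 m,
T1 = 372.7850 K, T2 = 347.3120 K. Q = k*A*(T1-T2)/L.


dT = 25.4730 K
Q = 27.8330 * 8.2140 * 25.4730 / 0.1350 = 43138.1032 W

43138.1032 W


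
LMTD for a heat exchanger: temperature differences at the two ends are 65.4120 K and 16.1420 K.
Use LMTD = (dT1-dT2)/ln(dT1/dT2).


dT1/dT2 = 4.0523
ln(dT1/dT2) = 1.3993
LMTD = 49.2700 / 1.3993 = 35.2109 K

35.2109 K


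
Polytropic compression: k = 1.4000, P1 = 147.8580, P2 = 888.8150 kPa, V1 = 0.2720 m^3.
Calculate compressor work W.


(k-1)/k = 0.2857
(P2/P1)^exp = 1.6694
W = 3.5000 * 147.8580 * 0.2720 * (1.6694 - 1) = 94.2261 kJ

94.2261 kJ


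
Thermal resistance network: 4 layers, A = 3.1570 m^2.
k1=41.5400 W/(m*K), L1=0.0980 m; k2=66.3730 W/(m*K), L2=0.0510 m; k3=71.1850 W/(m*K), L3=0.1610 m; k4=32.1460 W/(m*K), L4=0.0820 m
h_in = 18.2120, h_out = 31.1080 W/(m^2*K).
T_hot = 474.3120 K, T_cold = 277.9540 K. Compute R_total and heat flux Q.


R_conv_in = 1/(18.2120*3.1570) = 0.0174
R_1 = 0.0980/(41.5400*3.1570) = 0.0007
R_2 = 0.0510/(66.3730*3.1570) = 0.0002
R_3 = 0.1610/(71.1850*3.1570) = 0.0007
R_4 = 0.0820/(32.1460*3.1570) = 0.0008
R_conv_out = 1/(31.1080*3.1570) = 0.0102
R_total = 0.0301 K/W
Q = 196.3580 / 0.0301 = 6525.6261 W

R_total = 0.0301 K/W, Q = 6525.6261 W


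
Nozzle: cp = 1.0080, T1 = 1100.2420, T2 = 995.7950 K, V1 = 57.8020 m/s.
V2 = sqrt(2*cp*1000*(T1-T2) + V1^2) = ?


dT = 104.4470 K
2*cp*1000*dT = 210565.1520
V1^2 = 3341.0712
V2 = sqrt(213906.2232) = 462.5000 m/s

462.5000 m/s


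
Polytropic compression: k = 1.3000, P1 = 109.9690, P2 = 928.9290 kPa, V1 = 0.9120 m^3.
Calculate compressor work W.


(k-1)/k = 0.2308
(P2/P1)^exp = 1.6363
W = 4.3333 * 109.9690 * 0.9120 * (1.6363 - 1) = 276.5241 kJ

276.5241 kJ


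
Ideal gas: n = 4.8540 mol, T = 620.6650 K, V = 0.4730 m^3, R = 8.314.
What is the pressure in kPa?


P = nRT/V = 4.8540 * 8.314 * 620.6650 / 0.4730
= 25047.6536 / 0.4730 = 52954.8701 Pa = 52.9549 kPa

52.9549 kPa


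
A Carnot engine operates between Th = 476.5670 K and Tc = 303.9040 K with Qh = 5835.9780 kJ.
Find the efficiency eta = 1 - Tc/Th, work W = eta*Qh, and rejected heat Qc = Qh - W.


eta = 1 - 303.9040/476.5670 = 0.3623
W = 0.3623 * 5835.9780 = 2114.4088 kJ
Qc = 5835.9780 - 2114.4088 = 3721.5692 kJ

eta = 36.2306%, W = 2114.4088 kJ, Qc = 3721.5692 kJ


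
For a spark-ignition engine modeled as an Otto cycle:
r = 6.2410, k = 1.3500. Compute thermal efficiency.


r^(k-1) = 1.8982
eta = 1 - 1/1.8982 = 0.4732 = 47.3181%

47.3181%


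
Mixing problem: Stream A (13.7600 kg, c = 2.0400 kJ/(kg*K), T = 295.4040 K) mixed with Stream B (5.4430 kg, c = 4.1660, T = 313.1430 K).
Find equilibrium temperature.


num = 15392.7944
den = 50.7459
Tf = 303.3306 K

303.3306 K


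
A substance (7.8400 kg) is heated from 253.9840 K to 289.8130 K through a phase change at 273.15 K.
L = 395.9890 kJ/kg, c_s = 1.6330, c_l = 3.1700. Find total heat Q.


Q1 (sensible, solid) = 7.8400 * 1.6330 * 19.1660 = 245.3769 kJ
Q2 (latent) = 7.8400 * 395.9890 = 3104.5538 kJ
Q3 (sensible, liquid) = 7.8400 * 3.1700 * 16.6630 = 414.1222 kJ
Q_total = 3764.0529 kJ

3764.0529 kJ


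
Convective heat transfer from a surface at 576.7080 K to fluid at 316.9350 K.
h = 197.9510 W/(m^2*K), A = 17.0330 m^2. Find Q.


dT = 259.7730 K
Q = 197.9510 * 17.0330 * 259.7730 = 875876.4638 W

875876.4638 W


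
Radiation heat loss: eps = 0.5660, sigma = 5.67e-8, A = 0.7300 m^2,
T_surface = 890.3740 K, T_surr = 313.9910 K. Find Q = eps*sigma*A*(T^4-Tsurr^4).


T^4 = 6.2848e+11
Tsurr^4 = 9.7201e+09
Q = 0.5660 * 5.67e-8 * 0.7300 * 6.1876e+11 = 14495.8248 W

14495.8248 W


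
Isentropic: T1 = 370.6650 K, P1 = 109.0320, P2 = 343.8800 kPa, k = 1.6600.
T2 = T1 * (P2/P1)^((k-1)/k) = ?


(k-1)/k = 0.3976
(P2/P1)^exp = 1.5788
T2 = 370.6650 * 1.5788 = 585.2221 K

585.2221 K


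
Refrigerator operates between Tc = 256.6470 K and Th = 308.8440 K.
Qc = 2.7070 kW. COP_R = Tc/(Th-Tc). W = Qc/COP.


COP = 256.6470 / 52.1970 = 4.9169
W = 2.7070 / 4.9169 = 0.5506 kW

COP = 4.9169, W = 0.5506 kW


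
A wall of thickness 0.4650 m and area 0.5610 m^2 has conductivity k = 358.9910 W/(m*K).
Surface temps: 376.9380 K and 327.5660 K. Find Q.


dT = 49.3720 K
Q = 358.9910 * 0.5610 * 49.3720 / 0.4650 = 21383.2734 W

21383.2734 W


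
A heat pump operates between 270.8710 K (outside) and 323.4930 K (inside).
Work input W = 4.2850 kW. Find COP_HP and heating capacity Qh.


COP = 323.4930 / 52.6220 = 6.1475
Qh = 6.1475 * 4.2850 = 26.3420 kW

COP = 6.1475, Qh = 26.3420 kW


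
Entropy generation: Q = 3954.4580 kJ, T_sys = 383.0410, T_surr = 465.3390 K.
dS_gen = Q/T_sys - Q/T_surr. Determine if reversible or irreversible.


dS_sys = 3954.4580/383.0410 = 10.3239 kJ/K
dS_surr = -3954.4580/465.3390 = -8.4980 kJ/K
dS_gen = 10.3239 - 8.4980 = 1.8258 kJ/K (irreversible)

dS_gen = 1.8258 kJ/K, irreversible


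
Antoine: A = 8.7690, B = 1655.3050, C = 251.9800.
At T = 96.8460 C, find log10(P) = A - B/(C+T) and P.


C+T = 348.8260
B/(C+T) = 4.7454
log10(P) = 8.7690 - 4.7454 = 4.0236
P = 10^4.0236 = 10559.4148 mmHg

10559.4148 mmHg


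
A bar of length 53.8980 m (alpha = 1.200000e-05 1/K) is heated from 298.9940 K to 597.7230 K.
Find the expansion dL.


dT = 298.7290 K
dL = 1.200000e-05 * 53.8980 * 298.7290 = 0.193211 m
L_final = 54.091211 m

dL = 0.193211 m


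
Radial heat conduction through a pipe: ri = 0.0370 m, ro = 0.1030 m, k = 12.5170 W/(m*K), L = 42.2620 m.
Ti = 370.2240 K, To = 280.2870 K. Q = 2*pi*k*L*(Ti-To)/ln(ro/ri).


dT = 89.9370 K
ln(ro/ri) = 1.0238
Q = 2*pi*12.5170*42.2620*89.9370 / 1.0238 = 291977.0657 W

291977.0657 W


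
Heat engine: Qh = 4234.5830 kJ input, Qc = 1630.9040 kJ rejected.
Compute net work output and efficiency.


W = 4234.5830 - 1630.9040 = 2603.6790 kJ
eta = 2603.6790 / 4234.5830 = 0.6149 = 61.4861%

W = 2603.6790 kJ, eta = 61.4861%


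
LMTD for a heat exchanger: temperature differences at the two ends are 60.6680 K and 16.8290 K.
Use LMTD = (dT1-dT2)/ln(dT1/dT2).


dT1/dT2 = 3.6050
ln(dT1/dT2) = 1.2823
LMTD = 43.8390 / 1.2823 = 34.1874 K

34.1874 K


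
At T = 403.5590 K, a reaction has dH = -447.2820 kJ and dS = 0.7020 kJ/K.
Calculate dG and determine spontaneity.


T*dS = 403.5590 * 0.7020 = 283.2984 kJ
dG = -447.2820 - 283.2984 = -730.5804 kJ (spontaneous)

dG = -730.5804 kJ, spontaneous


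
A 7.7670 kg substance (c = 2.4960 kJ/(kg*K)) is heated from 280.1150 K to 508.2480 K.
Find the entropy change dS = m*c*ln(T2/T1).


T2/T1 = 1.8144
ln(T2/T1) = 0.5958
dS = 7.7670 * 2.4960 * 0.5958 = 11.5498 kJ/K

11.5498 kJ/K


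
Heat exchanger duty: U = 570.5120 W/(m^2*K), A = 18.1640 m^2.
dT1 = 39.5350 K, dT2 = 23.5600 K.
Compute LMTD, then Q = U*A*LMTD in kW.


LMTD = 30.8615 K
Q = 570.5120 * 18.1640 * 30.8615 = 319810.4673 W = 319.8105 kW

319.8105 kW


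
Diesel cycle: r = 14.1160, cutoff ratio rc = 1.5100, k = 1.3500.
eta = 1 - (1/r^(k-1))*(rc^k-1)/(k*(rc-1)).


r^(k-1) = 2.5258
rc^k = 1.7443
eta = 0.5720 = 57.2004%

57.2004%


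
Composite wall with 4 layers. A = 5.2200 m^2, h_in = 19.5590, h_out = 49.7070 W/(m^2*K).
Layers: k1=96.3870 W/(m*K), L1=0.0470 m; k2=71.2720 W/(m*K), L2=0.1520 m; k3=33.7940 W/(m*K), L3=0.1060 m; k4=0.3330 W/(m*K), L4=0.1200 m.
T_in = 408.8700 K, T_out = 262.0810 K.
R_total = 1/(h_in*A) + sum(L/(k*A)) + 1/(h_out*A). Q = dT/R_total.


R_conv_in = 1/(19.5590*5.2200) = 0.0098
R_1 = 0.0470/(96.3870*5.2200) = 9.3413e-05
R_2 = 0.1520/(71.2720*5.2200) = 0.0004
R_3 = 0.1060/(33.7940*5.2200) = 0.0006
R_4 = 0.1200/(0.3330*5.2200) = 0.0690
R_conv_out = 1/(49.7070*5.2200) = 0.0039
R_total = 0.0838 K/W
Q = 146.7890 / 0.0838 = 1751.9529 W

R_total = 0.0838 K/W, Q = 1751.9529 W


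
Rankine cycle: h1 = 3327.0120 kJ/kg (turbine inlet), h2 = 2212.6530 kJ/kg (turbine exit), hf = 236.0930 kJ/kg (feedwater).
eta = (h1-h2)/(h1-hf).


W = 1114.3590 kJ/kg
Q_in = 3090.9190 kJ/kg
eta = 0.3605 = 36.0527%

eta = 36.0527%


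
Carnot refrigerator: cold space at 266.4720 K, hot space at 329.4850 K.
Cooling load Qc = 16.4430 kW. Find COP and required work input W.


COP = 266.4720 / 63.0130 = 4.2288
W = 16.4430 / 4.2288 = 3.8883 kW

COP = 4.2288, W = 3.8883 kW


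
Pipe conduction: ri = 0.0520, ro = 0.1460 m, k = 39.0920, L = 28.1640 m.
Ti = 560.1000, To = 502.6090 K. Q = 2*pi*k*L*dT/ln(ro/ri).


dT = 57.4910 K
ln(ro/ri) = 1.0324
Q = 2*pi*39.0920*28.1640*57.4910 / 1.0324 = 385238.3967 W

385238.3967 W


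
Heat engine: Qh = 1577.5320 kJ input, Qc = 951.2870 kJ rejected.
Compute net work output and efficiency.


W = 1577.5320 - 951.2870 = 626.2450 kJ
eta = 626.2450 / 1577.5320 = 0.3970 = 39.6978%

W = 626.2450 kJ, eta = 39.6978%


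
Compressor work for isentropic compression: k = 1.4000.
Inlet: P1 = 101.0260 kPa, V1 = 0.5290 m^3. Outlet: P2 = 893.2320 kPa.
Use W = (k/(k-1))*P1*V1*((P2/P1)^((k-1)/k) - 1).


(k-1)/k = 0.2857
(P2/P1)^exp = 1.8640
W = 3.5000 * 101.0260 * 0.5290 * (1.8640 - 1) = 161.6041 kJ

161.6041 kJ


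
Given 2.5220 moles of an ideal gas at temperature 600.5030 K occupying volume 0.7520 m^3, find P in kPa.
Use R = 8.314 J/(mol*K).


P = nRT/V = 2.5220 * 8.314 * 600.5030 / 0.7520
= 12591.2917 / 0.7520 = 16743.7389 Pa = 16.7437 kPa

16.7437 kPa


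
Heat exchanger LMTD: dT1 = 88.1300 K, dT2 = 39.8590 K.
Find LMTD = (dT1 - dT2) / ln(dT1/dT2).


dT1/dT2 = 2.2110
ln(dT1/dT2) = 0.7935
LMTD = 48.2710 / 0.7935 = 60.8357 K

60.8357 K


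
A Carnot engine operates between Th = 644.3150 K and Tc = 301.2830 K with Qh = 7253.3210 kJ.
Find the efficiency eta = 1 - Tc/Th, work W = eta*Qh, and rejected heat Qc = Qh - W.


eta = 1 - 301.2830/644.3150 = 0.5324
W = 0.5324 * 7253.3210 = 3861.6534 kJ
Qc = 7253.3210 - 3861.6534 = 3391.6676 kJ

eta = 53.2398%, W = 3861.6534 kJ, Qc = 3391.6676 kJ


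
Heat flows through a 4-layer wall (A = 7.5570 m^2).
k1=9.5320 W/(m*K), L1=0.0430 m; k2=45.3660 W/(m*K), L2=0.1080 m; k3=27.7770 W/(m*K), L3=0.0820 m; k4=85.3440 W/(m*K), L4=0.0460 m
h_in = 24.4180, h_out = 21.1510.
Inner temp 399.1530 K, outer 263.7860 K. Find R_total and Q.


R_conv_in = 1/(24.4180*7.5570) = 0.0054
R_1 = 0.0430/(9.5320*7.5570) = 0.0006
R_2 = 0.1080/(45.3660*7.5570) = 0.0003
R_3 = 0.0820/(27.7770*7.5570) = 0.0004
R_4 = 0.0460/(85.3440*7.5570) = 7.1324e-05
R_conv_out = 1/(21.1510*7.5570) = 0.0063
R_total = 0.0130 K/W
Q = 135.3670 / 0.0130 = 10373.3216 W

R_total = 0.0130 K/W, Q = 10373.3216 W


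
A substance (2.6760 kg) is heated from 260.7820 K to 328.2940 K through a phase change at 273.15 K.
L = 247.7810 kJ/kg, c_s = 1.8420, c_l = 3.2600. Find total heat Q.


Q1 (sensible, solid) = 2.6760 * 1.8420 * 12.3680 = 60.9642 kJ
Q2 (latent) = 2.6760 * 247.7810 = 663.0620 kJ
Q3 (sensible, liquid) = 2.6760 * 3.2600 * 55.1440 = 481.0630 kJ
Q_total = 1205.0892 kJ

1205.0892 kJ


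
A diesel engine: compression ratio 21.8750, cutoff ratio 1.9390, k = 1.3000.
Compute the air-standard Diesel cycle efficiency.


r^(k-1) = 2.5234
rc^k = 2.3651
eta = 0.5568 = 55.6826%

55.6826%


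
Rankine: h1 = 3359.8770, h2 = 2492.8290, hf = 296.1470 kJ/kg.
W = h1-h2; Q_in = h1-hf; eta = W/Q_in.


W = 867.0480 kJ/kg
Q_in = 3063.7300 kJ/kg
eta = 0.2830 = 28.3004%

eta = 28.3004%


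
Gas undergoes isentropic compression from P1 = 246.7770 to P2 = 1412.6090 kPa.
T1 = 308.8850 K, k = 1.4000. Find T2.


(k-1)/k = 0.2857
(P2/P1)^exp = 1.6462
T2 = 308.8850 * 1.6462 = 508.4959 K

508.4959 K


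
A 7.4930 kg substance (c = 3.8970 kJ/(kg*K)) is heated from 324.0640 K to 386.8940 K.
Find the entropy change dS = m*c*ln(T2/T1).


T2/T1 = 1.1939
ln(T2/T1) = 0.1772
dS = 7.4930 * 3.8970 * 0.1772 = 5.1746 kJ/K

5.1746 kJ/K


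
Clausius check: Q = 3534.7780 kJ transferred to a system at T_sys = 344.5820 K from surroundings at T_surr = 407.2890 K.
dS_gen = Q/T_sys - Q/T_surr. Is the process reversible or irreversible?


dS_sys = 3534.7780/344.5820 = 10.2582 kJ/K
dS_surr = -3534.7780/407.2890 = -8.6788 kJ/K
dS_gen = 10.2582 - 8.6788 = 1.5794 kJ/K (irreversible)

dS_gen = 1.5794 kJ/K, irreversible


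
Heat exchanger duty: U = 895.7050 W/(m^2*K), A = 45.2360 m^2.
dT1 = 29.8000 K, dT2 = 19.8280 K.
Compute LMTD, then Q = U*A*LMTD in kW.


LMTD = 24.4764 K
Q = 895.7050 * 45.2360 * 24.4764 = 991736.3852 W = 991.7364 kW

991.7364 kW


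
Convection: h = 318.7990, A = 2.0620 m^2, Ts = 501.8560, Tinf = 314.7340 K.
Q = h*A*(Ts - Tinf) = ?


dT = 187.1220 K
Q = 318.7990 * 2.0620 * 187.1220 = 123007.1800 W

123007.1800 W


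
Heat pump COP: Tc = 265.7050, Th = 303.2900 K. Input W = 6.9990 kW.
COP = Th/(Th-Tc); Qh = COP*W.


COP = 303.2900 / 37.5850 = 8.0694
Qh = 8.0694 * 6.9990 = 56.4780 kW

COP = 8.0694, Qh = 56.4780 kW


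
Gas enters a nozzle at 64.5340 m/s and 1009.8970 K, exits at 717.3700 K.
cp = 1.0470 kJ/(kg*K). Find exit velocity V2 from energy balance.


dT = 292.5270 K
2*cp*1000*dT = 612551.5380
V1^2 = 4164.6372
V2 = sqrt(616716.1752) = 785.3128 m/s

785.3128 m/s


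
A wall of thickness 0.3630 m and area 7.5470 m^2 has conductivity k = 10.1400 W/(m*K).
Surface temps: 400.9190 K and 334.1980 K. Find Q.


dT = 66.7210 K
Q = 10.1400 * 7.5470 * 66.7210 / 0.3630 = 14065.9227 W

14065.9227 W


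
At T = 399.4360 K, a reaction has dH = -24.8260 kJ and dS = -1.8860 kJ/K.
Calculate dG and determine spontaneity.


T*dS = 399.4360 * -1.8860 = -753.3363 kJ
dG = -24.8260 + 753.3363 = 728.5103 kJ (non-spontaneous)

dG = 728.5103 kJ, non-spontaneous


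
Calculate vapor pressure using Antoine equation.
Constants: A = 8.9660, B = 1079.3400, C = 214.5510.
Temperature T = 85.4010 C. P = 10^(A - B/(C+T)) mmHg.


C+T = 299.9520
B/(C+T) = 3.5984
log10(P) = 8.9660 - 3.5984 = 5.3676
P = 10^5.3676 = 233144.0089 mmHg

233144.0089 mmHg


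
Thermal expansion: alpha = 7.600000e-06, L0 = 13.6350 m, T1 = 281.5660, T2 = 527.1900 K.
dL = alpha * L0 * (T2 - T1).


dT = 245.6240 K
dL = 7.600000e-06 * 13.6350 * 245.6240 = 0.025453 m
L_final = 13.660453 m

dL = 0.025453 m


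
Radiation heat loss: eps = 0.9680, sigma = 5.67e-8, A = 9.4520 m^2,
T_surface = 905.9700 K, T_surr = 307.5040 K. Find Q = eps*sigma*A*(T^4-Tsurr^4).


T^4 = 6.7368e+11
Tsurr^4 = 8.9413e+09
Q = 0.9680 * 5.67e-8 * 9.4520 * 6.6474e+11 = 344853.5450 W

344853.5450 W


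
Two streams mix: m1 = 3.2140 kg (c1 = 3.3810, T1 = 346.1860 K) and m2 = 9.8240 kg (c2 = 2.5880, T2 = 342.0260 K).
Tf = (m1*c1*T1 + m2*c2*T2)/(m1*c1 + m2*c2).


num = 12457.6861
den = 36.2910
Tf = 343.2716 K

343.2716 K


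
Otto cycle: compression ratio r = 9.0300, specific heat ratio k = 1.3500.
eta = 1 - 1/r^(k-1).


r^(k-1) = 2.1602
eta = 1 - 1/2.1602 = 0.5371 = 53.7076%

53.7076%


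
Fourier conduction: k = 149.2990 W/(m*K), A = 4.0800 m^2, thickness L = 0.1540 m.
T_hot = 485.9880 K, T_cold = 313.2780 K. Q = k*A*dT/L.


dT = 172.7100 K
Q = 149.2990 * 4.0800 * 172.7100 / 0.1540 = 683146.4648 W

683146.4648 W


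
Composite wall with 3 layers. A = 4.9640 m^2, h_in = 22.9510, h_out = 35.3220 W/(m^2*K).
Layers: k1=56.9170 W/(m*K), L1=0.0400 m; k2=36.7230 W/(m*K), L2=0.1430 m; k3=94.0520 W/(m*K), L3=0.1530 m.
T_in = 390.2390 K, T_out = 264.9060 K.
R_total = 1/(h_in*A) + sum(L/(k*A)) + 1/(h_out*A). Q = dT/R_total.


R_conv_in = 1/(22.9510*4.9640) = 0.0088
R_1 = 0.0400/(56.9170*4.9640) = 0.0001
R_2 = 0.1430/(36.7230*4.9640) = 0.0008
R_3 = 0.1530/(94.0520*4.9640) = 0.0003
R_conv_out = 1/(35.3220*4.9640) = 0.0057
R_total = 0.0157 K/W
Q = 125.3330 / 0.0157 = 7965.5357 W

R_total = 0.0157 K/W, Q = 7965.5357 W


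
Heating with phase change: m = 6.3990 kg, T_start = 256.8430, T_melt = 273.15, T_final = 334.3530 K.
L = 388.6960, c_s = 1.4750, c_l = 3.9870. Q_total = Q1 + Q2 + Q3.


Q1 (sensible, solid) = 6.3990 * 1.4750 * 16.3070 = 153.9140 kJ
Q2 (latent) = 6.3990 * 388.6960 = 2487.2657 kJ
Q3 (sensible, liquid) = 6.3990 * 3.9870 * 61.2030 = 1561.4607 kJ
Q_total = 4202.6404 kJ

4202.6404 kJ


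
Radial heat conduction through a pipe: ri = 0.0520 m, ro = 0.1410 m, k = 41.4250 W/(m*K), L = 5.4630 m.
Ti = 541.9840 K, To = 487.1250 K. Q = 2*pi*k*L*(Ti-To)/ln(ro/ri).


dT = 54.8590 K
ln(ro/ri) = 0.9975
Q = 2*pi*41.4250*5.4630*54.8590 / 0.9975 = 78199.0591 W

78199.0591 W


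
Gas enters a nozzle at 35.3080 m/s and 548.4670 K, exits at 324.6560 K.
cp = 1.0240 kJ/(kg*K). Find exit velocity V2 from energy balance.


dT = 223.8110 K
2*cp*1000*dT = 458364.9280
V1^2 = 1246.6549
V2 = sqrt(459611.5829) = 677.9466 m/s

677.9466 m/s


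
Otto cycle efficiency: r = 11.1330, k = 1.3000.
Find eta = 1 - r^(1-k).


r^(k-1) = 2.0606
eta = 1 - 1/2.0606 = 0.5147 = 51.4693%

51.4693%


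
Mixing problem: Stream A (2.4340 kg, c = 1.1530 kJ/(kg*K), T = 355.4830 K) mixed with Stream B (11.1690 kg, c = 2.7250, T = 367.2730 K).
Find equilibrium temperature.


num = 12175.7748
den = 33.2419
Tf = 366.2776 K

366.2776 K


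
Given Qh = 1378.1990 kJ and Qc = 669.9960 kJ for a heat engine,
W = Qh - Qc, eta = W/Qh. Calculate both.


W = 1378.1990 - 669.9960 = 708.2030 kJ
eta = 708.2030 / 1378.1990 = 0.5139 = 51.3861%

W = 708.2030 kJ, eta = 51.3861%


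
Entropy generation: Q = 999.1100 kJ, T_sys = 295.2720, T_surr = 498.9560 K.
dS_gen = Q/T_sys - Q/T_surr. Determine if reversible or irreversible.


dS_sys = 999.1100/295.2720 = 3.3837 kJ/K
dS_surr = -999.1100/498.9560 = -2.0024 kJ/K
dS_gen = 3.3837 - 2.0024 = 1.3813 kJ/K (irreversible)

dS_gen = 1.3813 kJ/K, irreversible


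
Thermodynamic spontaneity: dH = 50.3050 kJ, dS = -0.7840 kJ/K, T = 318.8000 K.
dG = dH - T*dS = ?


T*dS = 318.8000 * -0.7840 = -249.9392 kJ
dG = 50.3050 + 249.9392 = 300.2442 kJ (non-spontaneous)

dG = 300.2442 kJ, non-spontaneous


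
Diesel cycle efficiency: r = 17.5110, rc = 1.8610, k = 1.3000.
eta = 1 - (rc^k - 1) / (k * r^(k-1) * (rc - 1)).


r^(k-1) = 2.3604
rc^k = 2.2422
eta = 0.5298 = 52.9841%

52.9841%


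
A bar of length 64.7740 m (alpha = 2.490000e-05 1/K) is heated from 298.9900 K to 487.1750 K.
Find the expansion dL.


dT = 188.1850 K
dL = 2.490000e-05 * 64.7740 * 188.1850 = 0.303518 m
L_final = 65.077518 m

dL = 0.303518 m


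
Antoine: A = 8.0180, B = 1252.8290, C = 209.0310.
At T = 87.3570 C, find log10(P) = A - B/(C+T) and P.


C+T = 296.3880
B/(C+T) = 4.2270
log10(P) = 8.0180 - 4.2270 = 3.7910
P = 10^3.7910 = 6180.3117 mmHg

6180.3117 mmHg


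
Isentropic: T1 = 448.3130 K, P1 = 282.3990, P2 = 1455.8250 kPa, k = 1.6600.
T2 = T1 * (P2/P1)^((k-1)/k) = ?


(k-1)/k = 0.3976
(P2/P1)^exp = 1.9195
T2 = 448.3130 * 1.9195 = 860.5250 K

860.5250 K


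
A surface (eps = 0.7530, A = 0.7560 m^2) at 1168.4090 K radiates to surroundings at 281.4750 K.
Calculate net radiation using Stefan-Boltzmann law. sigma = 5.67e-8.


T^4 = 1.8637e+12
Tsurr^4 = 6.2771e+09
Q = 0.7530 * 5.67e-8 * 0.7560 * 1.8574e+12 = 59953.4537 W

59953.4537 W


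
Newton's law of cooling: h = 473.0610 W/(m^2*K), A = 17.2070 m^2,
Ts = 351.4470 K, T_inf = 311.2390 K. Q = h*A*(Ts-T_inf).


dT = 40.2080 K
Q = 473.0610 * 17.2070 * 40.2080 = 327291.5369 W

327291.5369 W


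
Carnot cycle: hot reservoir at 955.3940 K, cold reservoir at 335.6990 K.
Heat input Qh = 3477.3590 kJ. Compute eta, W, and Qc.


eta = 1 - 335.6990/955.3940 = 0.6486
W = 0.6486 * 3477.3590 = 2255.5113 kJ
Qc = 3477.3590 - 2255.5113 = 1221.8477 kJ

eta = 64.8628%, W = 2255.5113 kJ, Qc = 1221.8477 kJ


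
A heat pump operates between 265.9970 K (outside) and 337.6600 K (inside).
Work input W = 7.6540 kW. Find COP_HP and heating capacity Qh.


COP = 337.6600 / 71.6630 = 4.7118
Qh = 4.7118 * 7.6540 = 36.0639 kW

COP = 4.7118, Qh = 36.0639 kW


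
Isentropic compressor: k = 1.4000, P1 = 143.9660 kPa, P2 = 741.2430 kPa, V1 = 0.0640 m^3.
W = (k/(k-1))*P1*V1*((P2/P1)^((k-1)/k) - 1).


(k-1)/k = 0.2857
(P2/P1)^exp = 1.5971
W = 3.5000 * 143.9660 * 0.0640 * (1.5971 - 1) = 19.2568 kJ

19.2568 kJ


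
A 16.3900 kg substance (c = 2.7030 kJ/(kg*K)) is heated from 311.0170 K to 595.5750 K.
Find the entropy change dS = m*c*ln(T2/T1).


T2/T1 = 1.9149
ln(T2/T1) = 0.6497
dS = 16.3900 * 2.7030 * 0.6497 = 28.7822 kJ/K

28.7822 kJ/K


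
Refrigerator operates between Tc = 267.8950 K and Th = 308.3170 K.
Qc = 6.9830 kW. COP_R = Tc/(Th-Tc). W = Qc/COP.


COP = 267.8950 / 40.4220 = 6.6275
W = 6.9830 / 6.6275 = 1.0536 kW

COP = 6.6275, W = 1.0536 kW


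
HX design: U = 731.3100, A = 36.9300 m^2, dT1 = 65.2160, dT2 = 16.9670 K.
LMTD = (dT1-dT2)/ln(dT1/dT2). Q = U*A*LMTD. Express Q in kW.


LMTD = 35.8346 K
Q = 731.3100 * 36.9300 * 35.8346 = 967796.1431 W = 967.7961 kW

967.7961 kW


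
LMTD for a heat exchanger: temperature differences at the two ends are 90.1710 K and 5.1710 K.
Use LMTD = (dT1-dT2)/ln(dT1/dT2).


dT1/dT2 = 17.4378
ln(dT1/dT2) = 2.8586
LMTD = 85.0000 / 2.8586 = 29.7344 K

29.7344 K


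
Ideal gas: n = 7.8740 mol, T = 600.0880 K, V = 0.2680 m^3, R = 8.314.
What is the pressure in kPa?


P = nRT/V = 7.8740 * 8.314 * 600.0880 / 0.2680
= 39284.4225 / 0.2680 = 146583.6659 Pa = 146.5837 kPa

146.5837 kPa


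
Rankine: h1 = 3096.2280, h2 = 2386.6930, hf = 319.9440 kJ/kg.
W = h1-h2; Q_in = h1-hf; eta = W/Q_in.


W = 709.5350 kJ/kg
Q_in = 2776.2840 kJ/kg
eta = 0.2556 = 25.5570%

eta = 25.5570%


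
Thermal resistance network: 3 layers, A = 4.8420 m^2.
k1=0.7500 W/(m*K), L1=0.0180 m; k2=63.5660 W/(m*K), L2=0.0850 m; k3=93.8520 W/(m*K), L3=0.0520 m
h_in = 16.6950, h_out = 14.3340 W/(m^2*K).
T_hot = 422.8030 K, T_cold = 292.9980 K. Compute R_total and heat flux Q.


R_conv_in = 1/(16.6950*4.8420) = 0.0124
R_1 = 0.0180/(0.7500*4.8420) = 0.0050
R_2 = 0.0850/(63.5660*4.8420) = 0.0003
R_3 = 0.0520/(93.8520*4.8420) = 0.0001
R_conv_out = 1/(14.3340*4.8420) = 0.0144
R_total = 0.0321 K/W
Q = 129.8050 / 0.0321 = 4040.5089 W

R_total = 0.0321 K/W, Q = 4040.5089 W


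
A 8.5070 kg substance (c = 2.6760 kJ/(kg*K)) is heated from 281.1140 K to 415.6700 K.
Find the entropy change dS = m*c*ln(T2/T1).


T2/T1 = 1.4787
ln(T2/T1) = 0.3911
dS = 8.5070 * 2.6760 * 0.3911 = 8.9040 kJ/K

8.9040 kJ/K


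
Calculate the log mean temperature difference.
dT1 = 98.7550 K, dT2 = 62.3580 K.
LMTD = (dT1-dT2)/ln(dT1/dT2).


dT1/dT2 = 1.5837
ln(dT1/dT2) = 0.4598
LMTD = 36.3970 / 0.4598 = 79.1669 K

79.1669 K


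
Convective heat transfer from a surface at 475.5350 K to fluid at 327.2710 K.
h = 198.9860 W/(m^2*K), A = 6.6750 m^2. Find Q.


dT = 148.2640 K
Q = 198.9860 * 6.6750 * 148.2640 = 196928.9225 W

196928.9225 W


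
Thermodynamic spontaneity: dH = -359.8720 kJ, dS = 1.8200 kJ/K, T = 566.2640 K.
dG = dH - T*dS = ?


T*dS = 566.2640 * 1.8200 = 1030.6005 kJ
dG = -359.8720 - 1030.6005 = -1390.4725 kJ (spontaneous)

dG = -1390.4725 kJ, spontaneous


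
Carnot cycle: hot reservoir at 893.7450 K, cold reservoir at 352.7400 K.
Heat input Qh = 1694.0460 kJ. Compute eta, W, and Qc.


eta = 1 - 352.7400/893.7450 = 0.6053
W = 0.6053 * 1694.0460 = 1025.4461 kJ
Qc = 1694.0460 - 1025.4461 = 668.5999 kJ

eta = 60.5324%, W = 1025.4461 kJ, Qc = 668.5999 kJ


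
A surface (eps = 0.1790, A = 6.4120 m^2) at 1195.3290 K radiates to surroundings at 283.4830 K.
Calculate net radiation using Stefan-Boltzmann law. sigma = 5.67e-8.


T^4 = 2.0415e+12
Tsurr^4 = 6.4581e+09
Q = 0.1790 * 5.67e-8 * 6.4120 * 2.0350e+12 = 132435.1873 W

132435.1873 W


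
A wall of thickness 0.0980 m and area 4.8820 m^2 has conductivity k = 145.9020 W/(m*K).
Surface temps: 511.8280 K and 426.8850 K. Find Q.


dT = 84.9430 K
Q = 145.9020 * 4.8820 * 84.9430 / 0.0980 = 617391.3490 W

617391.3490 W


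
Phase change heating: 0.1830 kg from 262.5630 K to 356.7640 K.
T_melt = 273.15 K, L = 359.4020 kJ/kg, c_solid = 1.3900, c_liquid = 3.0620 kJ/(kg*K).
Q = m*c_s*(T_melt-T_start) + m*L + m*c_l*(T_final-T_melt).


Q1 (sensible, solid) = 0.1830 * 1.3900 * 10.5870 = 2.6930 kJ
Q2 (latent) = 0.1830 * 359.4020 = 65.7706 kJ
Q3 (sensible, liquid) = 0.1830 * 3.0620 * 83.6140 = 46.8528 kJ
Q_total = 115.3164 kJ

115.3164 kJ


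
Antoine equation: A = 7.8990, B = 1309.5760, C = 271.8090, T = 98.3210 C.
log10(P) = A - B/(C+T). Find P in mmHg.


C+T = 370.1300
B/(C+T) = 3.5382
log10(P) = 7.8990 - 3.5382 = 4.3608
P = 10^4.3608 = 22953.4801 mmHg

22953.4801 mmHg


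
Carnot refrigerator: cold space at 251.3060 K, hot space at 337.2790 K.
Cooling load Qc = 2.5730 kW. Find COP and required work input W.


COP = 251.3060 / 85.9730 = 2.9231
W = 2.5730 / 2.9231 = 0.8802 kW

COP = 2.9231, W = 0.8802 kW


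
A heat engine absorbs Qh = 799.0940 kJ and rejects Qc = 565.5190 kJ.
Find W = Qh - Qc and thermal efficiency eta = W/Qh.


W = 799.0940 - 565.5190 = 233.5750 kJ
eta = 233.5750 / 799.0940 = 0.2923 = 29.2300%

W = 233.5750 kJ, eta = 29.2300%


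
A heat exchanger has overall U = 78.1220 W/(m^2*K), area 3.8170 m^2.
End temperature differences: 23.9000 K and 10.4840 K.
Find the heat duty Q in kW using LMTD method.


LMTD = 16.2810 K
Q = 78.1220 * 3.8170 * 16.2810 = 4854.8577 W = 4.8549 kW

4.8549 kW


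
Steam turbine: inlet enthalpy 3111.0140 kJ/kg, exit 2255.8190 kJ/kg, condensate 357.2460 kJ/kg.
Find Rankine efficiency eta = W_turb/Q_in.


W = 855.1950 kJ/kg
Q_in = 2753.7680 kJ/kg
eta = 0.3106 = 31.0554%

eta = 31.0554%


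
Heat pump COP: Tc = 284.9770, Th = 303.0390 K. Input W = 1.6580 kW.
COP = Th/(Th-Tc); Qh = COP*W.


COP = 303.0390 / 18.0620 = 16.7777
Qh = 16.7777 * 1.6580 = 27.8174 kW

COP = 16.7777, Qh = 27.8174 kW


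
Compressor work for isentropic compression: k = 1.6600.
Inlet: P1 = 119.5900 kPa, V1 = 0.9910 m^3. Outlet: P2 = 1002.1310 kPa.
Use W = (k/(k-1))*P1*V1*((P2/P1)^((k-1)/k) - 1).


(k-1)/k = 0.3976
(P2/P1)^exp = 2.3285
W = 2.5152 * 119.5900 * 0.9910 * (2.3285 - 1) = 395.9847 kJ

395.9847 kJ


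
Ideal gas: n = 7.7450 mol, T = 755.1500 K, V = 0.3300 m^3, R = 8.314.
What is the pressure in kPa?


P = nRT/V = 7.7450 * 8.314 * 755.1500 / 0.3300
= 48625.5659 / 0.3300 = 147350.1998 Pa = 147.3502 kPa

147.3502 kPa


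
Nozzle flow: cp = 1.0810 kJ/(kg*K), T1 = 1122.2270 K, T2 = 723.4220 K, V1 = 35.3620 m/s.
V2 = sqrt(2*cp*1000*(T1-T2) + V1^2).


dT = 398.8050 K
2*cp*1000*dT = 862216.4100
V1^2 = 1250.4710
V2 = sqrt(863466.8810) = 929.2292 m/s

929.2292 m/s


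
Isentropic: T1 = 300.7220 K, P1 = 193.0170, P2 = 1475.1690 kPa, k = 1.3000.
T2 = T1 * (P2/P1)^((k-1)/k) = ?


(k-1)/k = 0.2308
(P2/P1)^exp = 1.5989
T2 = 300.7220 * 1.5989 = 480.8297 K

480.8297 K


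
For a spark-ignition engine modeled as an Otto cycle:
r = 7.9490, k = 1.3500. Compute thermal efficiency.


r^(k-1) = 2.0659
eta = 1 - 1/2.0659 = 0.5159 = 51.5950%

51.5950%


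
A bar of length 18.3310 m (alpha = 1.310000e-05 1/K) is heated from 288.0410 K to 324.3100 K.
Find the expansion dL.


dT = 36.2690 K
dL = 1.310000e-05 * 18.3310 * 36.2690 = 0.008709 m
L_final = 18.339709 m

dL = 0.008709 m


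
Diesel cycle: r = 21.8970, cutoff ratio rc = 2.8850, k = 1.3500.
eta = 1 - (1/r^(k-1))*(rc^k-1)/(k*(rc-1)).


r^(k-1) = 2.9453
rc^k = 4.1802
eta = 0.5757 = 57.5699%

57.5699%


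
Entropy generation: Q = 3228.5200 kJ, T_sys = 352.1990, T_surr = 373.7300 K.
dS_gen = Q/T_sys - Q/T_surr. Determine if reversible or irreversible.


dS_sys = 3228.5200/352.1990 = 9.1667 kJ/K
dS_surr = -3228.5200/373.7300 = -8.6386 kJ/K
dS_gen = 9.1667 - 8.6386 = 0.5281 kJ/K (irreversible)

dS_gen = 0.5281 kJ/K, irreversible


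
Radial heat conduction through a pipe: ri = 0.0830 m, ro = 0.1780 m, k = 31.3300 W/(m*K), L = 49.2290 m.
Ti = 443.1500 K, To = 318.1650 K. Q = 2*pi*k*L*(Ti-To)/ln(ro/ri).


dT = 124.9850 K
ln(ro/ri) = 0.7629
Q = 2*pi*31.3300*49.2290*124.9850 / 0.7629 = 1587548.9012 W

1587548.9012 W


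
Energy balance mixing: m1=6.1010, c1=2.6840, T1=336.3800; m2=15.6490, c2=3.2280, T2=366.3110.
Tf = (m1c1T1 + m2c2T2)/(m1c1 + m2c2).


num = 24012.4407
den = 66.8901
Tf = 358.9837 K

358.9837 K


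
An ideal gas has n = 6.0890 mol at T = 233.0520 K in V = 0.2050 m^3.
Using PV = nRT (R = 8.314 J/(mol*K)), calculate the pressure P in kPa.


P = nRT/V = 6.0890 * 8.314 * 233.0520 / 0.2050
= 11798.0119 / 0.2050 = 57551.2774 Pa = 57.5513 kPa

57.5513 kPa


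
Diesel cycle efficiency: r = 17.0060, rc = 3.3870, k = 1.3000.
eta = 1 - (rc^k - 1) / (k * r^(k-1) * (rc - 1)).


r^(k-1) = 2.3398
rc^k = 4.8838
eta = 0.4651 = 46.5087%

46.5087%


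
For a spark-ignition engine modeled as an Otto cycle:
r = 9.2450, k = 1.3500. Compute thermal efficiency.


r^(k-1) = 2.1780
eta = 1 - 1/2.1780 = 0.5409 = 54.0873%

54.0873%


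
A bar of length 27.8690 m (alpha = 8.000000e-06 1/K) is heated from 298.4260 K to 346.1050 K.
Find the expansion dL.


dT = 47.6790 K
dL = 8.000000e-06 * 27.8690 * 47.6790 = 0.010630 m
L_final = 27.879630 m

dL = 0.010630 m


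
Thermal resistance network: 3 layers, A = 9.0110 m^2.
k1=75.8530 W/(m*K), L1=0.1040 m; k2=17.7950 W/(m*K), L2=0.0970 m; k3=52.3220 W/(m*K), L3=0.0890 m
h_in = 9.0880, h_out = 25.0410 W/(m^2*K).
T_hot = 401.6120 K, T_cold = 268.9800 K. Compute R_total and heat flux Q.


R_conv_in = 1/(9.0880*9.0110) = 0.0122
R_1 = 0.1040/(75.8530*9.0110) = 0.0002
R_2 = 0.0970/(17.7950*9.0110) = 0.0006
R_3 = 0.0890/(52.3220*9.0110) = 0.0002
R_conv_out = 1/(25.0410*9.0110) = 0.0044
R_total = 0.0176 K/W
Q = 132.6320 / 0.0176 = 7540.7035 W

R_total = 0.0176 K/W, Q = 7540.7035 W


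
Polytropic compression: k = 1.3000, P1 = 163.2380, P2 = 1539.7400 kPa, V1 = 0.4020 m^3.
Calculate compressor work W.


(k-1)/k = 0.2308
(P2/P1)^exp = 1.6785
W = 4.3333 * 163.2380 * 0.4020 * (1.6785 - 1) = 192.9303 kJ

192.9303 kJ


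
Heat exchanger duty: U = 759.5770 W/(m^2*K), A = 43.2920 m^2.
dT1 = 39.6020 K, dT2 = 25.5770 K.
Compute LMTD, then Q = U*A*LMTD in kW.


LMTD = 32.0802 K
Q = 759.5770 * 43.2920 * 32.0802 = 1054911.3579 W = 1054.9114 kW

1054.9114 kW


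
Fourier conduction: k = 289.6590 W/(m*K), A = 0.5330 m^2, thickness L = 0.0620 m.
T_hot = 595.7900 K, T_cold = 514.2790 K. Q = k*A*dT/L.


dT = 81.5110 K
Q = 289.6590 * 0.5330 * 81.5110 / 0.0620 = 202973.2323 W

202973.2323 W


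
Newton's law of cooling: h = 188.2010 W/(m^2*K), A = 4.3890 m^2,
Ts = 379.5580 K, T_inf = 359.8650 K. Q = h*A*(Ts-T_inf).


dT = 19.6930 K
Q = 188.2010 * 4.3890 * 19.6930 = 16266.6974 W

16266.6974 W


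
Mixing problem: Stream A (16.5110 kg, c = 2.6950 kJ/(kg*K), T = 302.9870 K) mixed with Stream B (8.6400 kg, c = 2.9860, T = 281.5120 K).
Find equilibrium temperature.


num = 20744.7958
den = 70.2962
Tf = 295.1056 K

295.1056 K


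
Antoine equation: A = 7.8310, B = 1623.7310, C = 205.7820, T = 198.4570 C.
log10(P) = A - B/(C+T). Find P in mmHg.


C+T = 404.2390
B/(C+T) = 4.0168
log10(P) = 7.8310 - 4.0168 = 3.8142
P = 10^3.8142 = 6519.8877 mmHg

6519.8877 mmHg


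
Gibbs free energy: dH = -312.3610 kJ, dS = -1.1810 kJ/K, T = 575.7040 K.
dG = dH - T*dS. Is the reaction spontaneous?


T*dS = 575.7040 * -1.1810 = -679.9064 kJ
dG = -312.3610 + 679.9064 = 367.5454 kJ (non-spontaneous)

dG = 367.5454 kJ, non-spontaneous


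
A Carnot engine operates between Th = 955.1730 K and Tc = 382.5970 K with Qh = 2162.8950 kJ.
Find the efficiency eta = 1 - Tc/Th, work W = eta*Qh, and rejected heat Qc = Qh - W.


eta = 1 - 382.5970/955.1730 = 0.5994
W = 0.5994 * 2162.8950 = 1296.5418 kJ
Qc = 2162.8950 - 1296.5418 = 866.3532 kJ

eta = 59.9447%, W = 1296.5418 kJ, Qc = 866.3532 kJ


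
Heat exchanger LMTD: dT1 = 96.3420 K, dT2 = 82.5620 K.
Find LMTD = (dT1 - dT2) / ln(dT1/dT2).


dT1/dT2 = 1.1669
ln(dT1/dT2) = 0.1544
LMTD = 13.7800 / 0.1544 = 89.2748 K

89.2748 K


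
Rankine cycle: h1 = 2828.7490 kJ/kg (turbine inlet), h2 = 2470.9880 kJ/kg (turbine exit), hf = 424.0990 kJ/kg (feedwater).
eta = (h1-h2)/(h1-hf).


W = 357.7610 kJ/kg
Q_in = 2404.6500 kJ/kg
eta = 0.1488 = 14.8779%

eta = 14.8779%


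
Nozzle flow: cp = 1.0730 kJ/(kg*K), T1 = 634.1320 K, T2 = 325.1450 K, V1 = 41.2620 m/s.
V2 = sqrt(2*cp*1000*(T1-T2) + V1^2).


dT = 308.9870 K
2*cp*1000*dT = 663086.1020
V1^2 = 1702.5526
V2 = sqrt(664788.6546) = 815.3457 m/s

815.3457 m/s


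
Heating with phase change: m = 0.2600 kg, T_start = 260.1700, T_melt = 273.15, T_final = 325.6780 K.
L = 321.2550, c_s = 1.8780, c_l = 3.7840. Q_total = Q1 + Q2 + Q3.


Q1 (sensible, solid) = 0.2600 * 1.8780 * 12.9800 = 6.3379 kJ
Q2 (latent) = 0.2600 * 321.2550 = 83.5263 kJ
Q3 (sensible, liquid) = 0.2600 * 3.7840 * 52.5280 = 51.6791 kJ
Q_total = 141.5433 kJ

141.5433 kJ


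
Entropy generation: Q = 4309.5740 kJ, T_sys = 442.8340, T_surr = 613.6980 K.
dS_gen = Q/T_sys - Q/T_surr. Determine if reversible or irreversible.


dS_sys = 4309.5740/442.8340 = 9.7318 kJ/K
dS_surr = -4309.5740/613.6980 = -7.0223 kJ/K
dS_gen = 9.7318 - 7.0223 = 2.7095 kJ/K (irreversible)

dS_gen = 2.7095 kJ/K, irreversible


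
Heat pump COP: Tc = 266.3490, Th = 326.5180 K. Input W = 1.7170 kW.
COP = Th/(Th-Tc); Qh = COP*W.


COP = 326.5180 / 60.1690 = 5.4267
Qh = 5.4267 * 1.7170 = 9.3176 kW

COP = 5.4267, Qh = 9.3176 kW


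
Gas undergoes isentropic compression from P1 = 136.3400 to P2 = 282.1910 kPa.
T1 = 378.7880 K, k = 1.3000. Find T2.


(k-1)/k = 0.2308
(P2/P1)^exp = 1.1828
T2 = 378.7880 * 1.1828 = 448.0235 K

448.0235 K


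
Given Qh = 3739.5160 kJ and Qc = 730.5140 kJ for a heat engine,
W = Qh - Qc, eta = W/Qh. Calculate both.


W = 3739.5160 - 730.5140 = 3009.0020 kJ
eta = 3009.0020 / 3739.5160 = 0.8047 = 80.4650%

W = 3009.0020 kJ, eta = 80.4650%


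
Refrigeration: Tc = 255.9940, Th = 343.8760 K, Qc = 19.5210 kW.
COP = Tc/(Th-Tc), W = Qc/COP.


COP = 255.9940 / 87.8820 = 2.9129
W = 19.5210 / 2.9129 = 6.7015 kW

COP = 2.9129, W = 6.7015 kW


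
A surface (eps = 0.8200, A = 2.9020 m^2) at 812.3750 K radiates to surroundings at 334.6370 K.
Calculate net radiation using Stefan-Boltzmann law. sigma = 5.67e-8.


T^4 = 4.3554e+11
Tsurr^4 = 1.2540e+10
Q = 0.8200 * 5.67e-8 * 2.9020 * 4.2300e+11 = 57073.2805 W

57073.2805 W


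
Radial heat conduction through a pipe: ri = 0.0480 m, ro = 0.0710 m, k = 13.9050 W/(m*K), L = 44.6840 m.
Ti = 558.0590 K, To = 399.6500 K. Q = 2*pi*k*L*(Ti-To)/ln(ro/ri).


dT = 158.4090 K
ln(ro/ri) = 0.3915
Q = 2*pi*13.9050*44.6840*158.4090 / 0.3915 = 1579699.3349 W

1579699.3349 W


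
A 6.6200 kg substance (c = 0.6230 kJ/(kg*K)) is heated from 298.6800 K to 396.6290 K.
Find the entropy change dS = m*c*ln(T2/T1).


T2/T1 = 1.3279
ln(T2/T1) = 0.2836
dS = 6.6200 * 0.6230 * 0.2836 = 1.1698 kJ/K

1.1698 kJ/K


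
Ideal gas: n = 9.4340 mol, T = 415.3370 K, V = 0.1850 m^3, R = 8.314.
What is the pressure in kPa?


P = nRT/V = 9.4340 * 8.314 * 415.3370 / 0.1850
= 32576.6569 / 0.1850 = 176090.0372 Pa = 176.0900 kPa

176.0900 kPa


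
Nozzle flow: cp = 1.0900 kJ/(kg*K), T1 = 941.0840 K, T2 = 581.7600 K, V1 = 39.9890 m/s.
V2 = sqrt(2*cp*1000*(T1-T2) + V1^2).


dT = 359.3240 K
2*cp*1000*dT = 783326.3200
V1^2 = 1599.1201
V2 = sqrt(784925.4401) = 885.9602 m/s

885.9602 m/s


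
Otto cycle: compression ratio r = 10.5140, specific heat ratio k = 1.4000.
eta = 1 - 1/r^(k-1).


r^(k-1) = 2.5628
eta = 1 - 1/2.5628 = 0.6098 = 60.9795%

60.9795%


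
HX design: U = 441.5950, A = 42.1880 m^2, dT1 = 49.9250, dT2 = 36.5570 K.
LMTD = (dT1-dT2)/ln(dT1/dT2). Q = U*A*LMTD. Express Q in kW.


LMTD = 42.8944 K
Q = 441.5950 * 42.1880 * 42.8944 = 799122.7875 W = 799.1228 kW

799.1228 kW


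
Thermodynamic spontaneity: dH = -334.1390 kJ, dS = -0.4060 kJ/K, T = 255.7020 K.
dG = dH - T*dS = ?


T*dS = 255.7020 * -0.4060 = -103.8150 kJ
dG = -334.1390 + 103.8150 = -230.3240 kJ (spontaneous)

dG = -230.3240 kJ, spontaneous


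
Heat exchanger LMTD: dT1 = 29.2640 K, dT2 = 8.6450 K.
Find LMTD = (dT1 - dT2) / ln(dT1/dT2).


dT1/dT2 = 3.3851
ln(dT1/dT2) = 1.2194
LMTD = 20.6190 / 1.2194 = 16.9095 K

16.9095 K


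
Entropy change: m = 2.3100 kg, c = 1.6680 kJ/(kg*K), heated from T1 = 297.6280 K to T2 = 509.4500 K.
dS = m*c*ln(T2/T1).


T2/T1 = 1.7117
ln(T2/T1) = 0.5375
dS = 2.3100 * 1.6680 * 0.5375 = 2.0710 kJ/K

2.0710 kJ/K


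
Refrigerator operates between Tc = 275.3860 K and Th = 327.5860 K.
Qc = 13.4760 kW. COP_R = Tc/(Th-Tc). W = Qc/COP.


COP = 275.3860 / 52.2000 = 5.2756
W = 13.4760 / 5.2756 = 2.5544 kW

COP = 5.2756, W = 2.5544 kW


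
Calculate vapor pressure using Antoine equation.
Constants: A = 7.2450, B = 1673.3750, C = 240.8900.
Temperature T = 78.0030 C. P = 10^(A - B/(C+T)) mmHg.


C+T = 318.8930
B/(C+T) = 5.2474
log10(P) = 7.2450 - 5.2474 = 1.9976
P = 10^1.9976 = 99.4375 mmHg

99.4375 mmHg
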